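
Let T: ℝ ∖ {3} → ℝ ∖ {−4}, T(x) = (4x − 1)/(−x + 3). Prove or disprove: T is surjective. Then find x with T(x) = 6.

For any y ≠ −4, solving y(−x + 3) = 4x − 1 for x gives a well-defined x ≠ 3. So T is surjective.
Solving T(x) = 6: cross-multiplying gives 4x − 1 = 6(−x + 3), which rearranges to 10x = 19, so x = 19/10.

19/10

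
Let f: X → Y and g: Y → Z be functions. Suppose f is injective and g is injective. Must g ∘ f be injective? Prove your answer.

Suppose (g ∘ f)(x_1) = (g ∘ f)(x_2), i.e. g(f(x_1)) = g(f(x_2)).
Since g is injective, f(x_1) = f(x_2). Since f is injective, x_1 = x_2. Therefore g ∘ f is injective.

injective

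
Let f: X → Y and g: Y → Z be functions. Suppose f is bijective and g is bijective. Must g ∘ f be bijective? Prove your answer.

Injectivity: if g(f(u)) = g(f(v)) then f(u) = f(v) (g injective) so u = v (f injective).
Surjectivity: for c ∈ Z pick b with g(b) = c, then a with f(a) = b; then (g ∘ f)(a) = c.
So g ∘ f is bijective.

bijective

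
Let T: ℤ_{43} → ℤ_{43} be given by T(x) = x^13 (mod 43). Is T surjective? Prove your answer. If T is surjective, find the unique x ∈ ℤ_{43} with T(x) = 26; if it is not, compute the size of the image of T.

30

Since 43 is prime, the nonzero elements of ℤ_{43} form a cyclic group of order 42.
As gcd(13, 42) = 1, raising to the 13th power is a bijection on this group: if s^13 ≡ t^13 then (st^{−1})^13 = 1, and the only element of order dividing gcd(13, 42) = 1 is 1, so s = t.
With T(0) = 0 this makes T injective on all of ℤ_{43}, hence bijective (finite equal-size domain and codomain). In particular T is surjective.
Since T is surjective, we find the preimage of 26. The inverse of x ↦ x^13 on (ℤ_{43})^× is x ↦ x^13, because 13·13 = 169 = 4·42 + 1 ≡ 1 (mod 42) and x^{42} = 1 for x ≠ 0 (Fermat). So T⁻¹(26) = 26^13 mod 43.
Repeated squaring mod 43: 26^1 ≡ 26, 26^2 ≡ 26² = 676 ≡ 31, 26^4 ≡ 31² = 961 ≡ 15, 26^8 ≡ 15² = 225 ≡ 10. Since 13 = 8 + 4 + 1, 26^13 ≡ 10·15·26: 10·15 = 150 ≡ 21, then 21·26 = 546 ≡ 30. So 26^13 ≡ 30 (mod 43).
Hence T⁻¹(26) = 30.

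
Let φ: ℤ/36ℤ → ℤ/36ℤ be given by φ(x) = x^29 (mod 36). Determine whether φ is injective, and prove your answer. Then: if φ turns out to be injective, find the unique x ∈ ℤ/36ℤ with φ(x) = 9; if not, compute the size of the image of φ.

21

φ(0) = 0^29 = 0.
φ(6): Repeated squaring mod 36: 6^1 ≡ 6, 6^2 ≡ 6² = 36 ≡ 0, 6^4 ≡ 0² = 0, 6^8 ≡ 0² = 0, 6^16 ≡ 0² = 0. Since 29 = 16 + 8 + 4 + 1, 6^29 ≡ 0·0·0·6: 0·0 = 0, then 0·0 = 0, then 0·6 = 0. So 6^29 ≡ 0 (mod 36).
So φ(0) = φ(6) = 0 while 0 ≠ 6, therefore φ is not injective.
Since φ is not injective, we determine |image(φ)|. Computing x^29 mod 36 for each x (by repeated squaring, reducing mod 36 at every step), the values φ(0), φ(1), …, φ(35) are: 0, 1, 32, 27, 16, 29, 0, 31, 8, 9, 28, 23, 0, 25, 20, 27, 4, 17, 0, 19, 32, 9, 16, 11, 0, 13, 8, 27, 28, 5, 0, 7, 20, 9, 4, 35.
The distinct values are {0, 1, 4, 5, 7, 8, 9, 11, 13, 16, 17, 19, 20, 23, 25, 27, 28, 29, 31, 32, 35}; there are 21 of them.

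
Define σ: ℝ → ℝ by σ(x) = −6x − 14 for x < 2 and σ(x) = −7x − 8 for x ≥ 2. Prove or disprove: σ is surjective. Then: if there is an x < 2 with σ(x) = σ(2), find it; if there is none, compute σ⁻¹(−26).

4/3

Both pieces are strictly decreasing (slopes −6 and −7), so each is injective on its own interval.
The left piece maps (−∞, 2) onto (−26, ∞); the right piece maps [2, ∞) onto (−∞, −22].
The union (−26, ∞) ∪ (−∞, −22] covers ℝ, so σ is surjective.
For the follow-up: the images overlap, so an x < 2 with σ(x) = σ(2) exists. σ(2) = −22; solving −6x − 14 = −22 for x < 2 gives x = (−22 + 14)/(−6) = 4/3.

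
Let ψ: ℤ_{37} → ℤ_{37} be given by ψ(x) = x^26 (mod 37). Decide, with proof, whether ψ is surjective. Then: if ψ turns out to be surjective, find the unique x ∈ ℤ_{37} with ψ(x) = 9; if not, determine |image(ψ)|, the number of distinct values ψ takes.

ψ(18): Repeated squaring mod 37: 18^1 ≡ 18, 18^2 ≡ 18² = 324 ≡ 28, 18^4 ≡ 28² = 784 ≡ 7, 18^8 ≡ 7² = 49 ≡ 12, 18^16 ≡ 12² = 144 ≡ 33. Since 26 = 16 + 8 + 2, 18^26 ≡ 33·12·28: 33·12 = 396 ≡ 26, then 26·28 = 728 ≡ 25. So 18^26 ≡ 25 (mod 37).
ψ(19): Repeated squaring mod 37: 19^1 ≡ 19, 19^2 ≡ 19² = 361 ≡ 28, 19^4 ≡ 28² = 784 ≡ 7, 19^8 ≡ 7² = 49 ≡ 12, 19^16 ≡ 12² = 144 ≡ 33. Since 26 = 16 + 8 + 2, 19^26 ≡ 33·12·28: 33·12 = 396 ≡ 26, then 26·28 = 728 ≡ 25. So 19^26 ≡ 25 (mod 37).
So ψ(18) = ψ(19) = 25 while 18 ≠ 19, therefore ψ is not injective.
A non-injective map from the 37-element set ℤ_{37} to itself takes at most 36 distinct values, so it cannot be surjective. Hence ψ is not surjective.
Since ψ is not surjective, we determine |image(ψ)|. Computing x^26 mod 37 for each x (by repeated squaring, reducing mod 37 at every step), the values ψ(0), ψ(1), …, ψ(36) are: 0, 1, 3, 12, 9, 21, 36, 16, 27, 33, 26, 10, 34, 28, 11, 30, 7, 4, 25, 25, 4, 7, 30, 11, 28, 34, 10, 26, 33, 27, 16, 36, 21, 9, 12, 3, 1.
The distinct values are {0, 1, 3, 4, 7, 9, 10, 11, 12, 16, 21, 25, 26, 27, 28, 30, 33, 34, 36}; there are 19 of them.

19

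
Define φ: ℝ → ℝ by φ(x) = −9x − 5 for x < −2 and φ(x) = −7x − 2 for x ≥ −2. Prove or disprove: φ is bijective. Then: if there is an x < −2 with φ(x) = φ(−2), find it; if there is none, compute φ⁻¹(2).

Both pieces are strictly decreasing (slopes −9 and −7), so each is injective on its own interval.
The left piece maps (−∞, −2) onto (13, ∞); the right piece maps [−2, ∞) onto (−∞, 12].
The images leave a gap (13 has no preimage), so φ is not surjective, hence not bijective.
Because the two images are disjoint, no x < −2 has φ(x) = φ(−2), so we compute φ⁻¹(2): 2 lies in (−∞, 12], so solve −7x − 2 = 2: x = (2 + 2)/(−7) = −4/7.

-4/7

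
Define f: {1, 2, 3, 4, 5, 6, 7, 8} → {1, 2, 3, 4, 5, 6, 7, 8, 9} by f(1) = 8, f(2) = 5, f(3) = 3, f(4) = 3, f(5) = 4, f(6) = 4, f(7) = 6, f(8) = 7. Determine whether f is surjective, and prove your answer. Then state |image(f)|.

6

No element maps to 1, so f is not surjective.
The image of f is {3, 4, 5, 6, 7, 8}, which has 6 elements.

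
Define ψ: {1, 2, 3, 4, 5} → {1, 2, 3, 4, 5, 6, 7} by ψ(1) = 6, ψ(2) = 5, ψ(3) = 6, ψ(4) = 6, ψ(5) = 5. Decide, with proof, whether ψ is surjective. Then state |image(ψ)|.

No element maps to 1, so ψ is not surjective.
The image of ψ is {5, 6}, which has 2 elements.

2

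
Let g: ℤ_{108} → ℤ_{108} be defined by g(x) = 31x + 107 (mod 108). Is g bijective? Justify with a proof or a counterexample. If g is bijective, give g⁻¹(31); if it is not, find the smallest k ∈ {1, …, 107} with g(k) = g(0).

By definition, g is injective if g(a) = g(b) implies a = b.
If g(a) = g(b), then 31a ≡ 31b (mod 108). Because gcd(31, 108) = 1, we may cancel 31 to get a ≡ b (mod 108).
We now compute 31⁻¹ mod 108 explicitly. Euclid's algorithm: 108 = 3·31 + 15, 31 = 2·15 + 1; back-substituting gives 1 = 7·31 − 2·108, so 31⁻¹ ≡ 7 (mod 108).
For any y ∈ ℤ_{108}, x = 7(y − 107) mod 108 satisfies g(x) = 31·7(y − 107) + 107 ≡ y (since 31·7 ≡ 1 mod 108). So every y has a preimage.
Therefore g is bijective.
Since g is bijective, we compute g⁻¹(31): solve 31x + 107 ≡ 31 (mod 108), i.e. 31x ≡ 32 (mod 108).
Multiplying by 31⁻¹ = 7 gives x ≡ 7·32 = 224 = 2·108 + 8 ≡ 8 (mod 108).
Check: g(8) = 31·8 + 107 = 355 = 3·108 + 31 ≡ 31 (mod 108).

8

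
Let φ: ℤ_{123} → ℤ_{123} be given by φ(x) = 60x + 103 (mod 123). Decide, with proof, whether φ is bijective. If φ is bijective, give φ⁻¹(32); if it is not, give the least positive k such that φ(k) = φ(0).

We have gcd(60, 123) = 3 > 1. Taking x_1 = 0 and x_2 = 41: φ(0) = 103 and φ(41) = 60·41 + 103 = 2563 ≡ 103 (mod 123).
So φ(0) = φ(41) while 0 ≠ 41, so φ is not injective, hence not bijective.
Since φ is not bijective, we find the least positive k with φ(k) = φ(0): this means 60k ≡ 0 (mod 123), i.e. 123 ∣ 60k. Since gcd(60, 123) = 3, dividing through by 3 this holds exactly when 41 ∣ 20k, and as gcd(20, 41) = 1, exactly when 41 ∣ k.
The smallest positive such k is 41.

41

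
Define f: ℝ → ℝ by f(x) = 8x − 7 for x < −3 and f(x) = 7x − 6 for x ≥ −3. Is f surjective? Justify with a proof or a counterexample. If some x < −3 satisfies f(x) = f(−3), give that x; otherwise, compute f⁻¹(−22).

Both pieces are strictly increasing (slopes 8 and 7), so each is injective on its own interval.
The left piece maps (−∞, −3) onto (−∞, −31); the right piece maps [−3, ∞) onto [−27, ∞).
The union (−∞, −31) ∪ [−27, ∞) omits the interval between −31 and −27; in particular −31 has no preimage. So f is not surjective.
Because the two images are disjoint, no x < −3 has f(x) = f(−3), so we compute f⁻¹(−22): −22 lies in [−27, ∞), so solve 7x − 6 = −22: x = (−22 + 6)/7 = −16/7.

-16/7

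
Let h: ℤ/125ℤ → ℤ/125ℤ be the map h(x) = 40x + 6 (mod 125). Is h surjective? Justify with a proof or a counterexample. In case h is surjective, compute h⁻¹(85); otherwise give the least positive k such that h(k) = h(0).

Recall that h is surjective if every y in the codomain equals h(x) for some x in the domain.
Since gcd(40, 125) = 5, we have 40x ≡ 0 (mod 5) for all x, so h(x) ≡ 1 (mod 5).
But 0 ≢ 1 (mod 5), so 0 ∈ ℤ/125ℤ has no preimage. So h is not surjective.
Since h is not surjective, we find the least positive k with h(k) = h(0): this means 40k ≡ 0 (mod 125), i.e. 125 ∣ 40k. Since gcd(40, 125) = 5, dividing through by 5 this holds exactly when 25 ∣ 8k, and as gcd(8, 25) = 1, exactly when 25 ∣ k.
The smallest positive such k is 25.

25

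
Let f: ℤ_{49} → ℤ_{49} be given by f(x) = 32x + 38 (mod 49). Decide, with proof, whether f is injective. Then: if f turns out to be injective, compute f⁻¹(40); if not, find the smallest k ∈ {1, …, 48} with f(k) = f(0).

46

Suppose f(s) = f(t) in ℤ_{49}. Then 32s + 38 ≡ 32t + 38 (mod 49), hence 32(s − t) ≡ 0 (mod 49).
Since gcd(32, 49) = 1, 32 is invertible modulo 49, therefore s − t ≡ 0 (mod 49), i.e. s = t.
So f is injective.
We now compute 32⁻¹ mod 49 explicitly. Euclid's algorithm: 49 = 1·32 + 17, 32 = 1·17 + 15, 17 = 1·15 + 2, 15 = 7·2 + 1; back-substituting gives 1 = 23·32 − 15·49, so 32⁻¹ ≡ 23 (mod 49).
Since f is injective, we find f⁻¹(40): we need 32x ≡ 40 − 38 ≡ 2 (mod 49). Using 32⁻¹ = 23: x ≡ 23·2 = 46, so x = 46.
Check: f(46) = 32·46 + 38 = 1510 = 30·49 + 40 ≡ 40 (mod 49).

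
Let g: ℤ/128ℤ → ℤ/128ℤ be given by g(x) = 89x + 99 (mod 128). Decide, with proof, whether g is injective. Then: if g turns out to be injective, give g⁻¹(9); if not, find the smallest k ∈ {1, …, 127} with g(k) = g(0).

Suppose g(s) = g(t) in ℤ/128ℤ. Then 89s + 99 ≡ 89t + 99 (mod 128), so 89(s − t) ≡ 0 (mod 128).
Since gcd(89, 128) = 1, 89 is invertible modulo 128, therefore s − t ≡ 0 (mod 128), i.e. s = t.
So g is injective.
We now compute 89⁻¹ mod 128 explicitly. Euclid's algorithm: 128 = 1·89 + 39, 89 = 2·39 + 11, 39 = 3·11 + 6, 11 = 1·6 + 5, 6 = 1·5 + 1; back-substituting gives 1 = 105·89 − 73·128, so 89⁻¹ ≡ 105 (mod 128).
Since g is injective, we find g⁻¹(9): we need 89x ≡ 9 − 99 ≡ 38 (mod 128). Using 89⁻¹ = 105: x ≡ 105·38 = 3990 = 31·128 + 22, so x = 22.
Check: g(22) = 89·22 + 99 = 2057 = 16·128 + 9 ≡ 9 (mod 128).

22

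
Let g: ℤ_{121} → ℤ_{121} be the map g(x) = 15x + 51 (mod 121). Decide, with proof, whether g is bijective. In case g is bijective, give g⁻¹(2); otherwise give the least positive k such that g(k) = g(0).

29

If g(s) = g(t), then 15s ≡ 15t (mod 121). Because gcd(15, 121) = 1, we may cancel 15 to get s ≡ t (mod 121).
We now compute 15⁻¹ mod 121 explicitly. Euclid's algorithm: 121 = 8·15 + 1; back-substituting gives 1 = 113·15 − 14·121, so 15⁻¹ ≡ 113 (mod 121).
Then y ↦ 113(y − 51) is a two-sided inverse to g, so every y ∈ ℤ_{121} has a preimage.
Thus g is bijective.
Since g is bijective, we find g⁻¹(2): we need 15x ≡ 2 − 51 ≡ 72 (mod 121). Using 15⁻¹ = 113: x ≡ 113·72 = 8136 = 67·121 + 29, so x = 29.
Check: g(29) = 15·29 + 51 = 486 = 4·121 + 2 ≡ 2 (mod 121).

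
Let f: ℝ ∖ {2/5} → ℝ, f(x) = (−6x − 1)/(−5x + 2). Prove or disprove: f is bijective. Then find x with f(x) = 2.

5/4

If f(x) = 6/5, cross-multiplying gives −5(−6x − 1) = −6(−5x + 2), which simplifies to 5 = −12 — false.  So 6/5 has no preimage and f is not surjective.
Thus f is not bijective.
Solving f(x) = 2: cross-multiplying gives −6x − 1 = 2(−5x + 2), which rearranges to 4x = 5, so x = 5/4.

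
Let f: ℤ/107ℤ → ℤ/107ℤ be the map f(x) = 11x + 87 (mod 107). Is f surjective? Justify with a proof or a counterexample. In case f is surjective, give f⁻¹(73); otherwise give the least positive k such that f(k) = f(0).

Since gcd(11, 107) = 1, 11 is invertible modulo 107. Euclid's algorithm: 107 = 9·11 + 8, 11 = 1·8 + 3, 8 = 2·3 + 2, 3 = 1·2 + 1; back-substituting gives 1 = 39·11 − 4·107, so 11⁻¹ ≡ 39 (mod 107).
Then y ↦ 39(y − 87) is a two-sided inverse to f, so every y ∈ ℤ/107ℤ has a preimage.
Thus f is surjective.
Since f is surjective, we find f⁻¹(73): we need 11x ≡ 73 − 87 ≡ 93 (mod 107). Using 11⁻¹ = 39: x ≡ 39·93 = 3627 = 33·107 + 96, so x = 96.
Check: f(96) = 11·96 + 87 = 1143 = 10·107 + 73 ≡ 73 (mod 107).

96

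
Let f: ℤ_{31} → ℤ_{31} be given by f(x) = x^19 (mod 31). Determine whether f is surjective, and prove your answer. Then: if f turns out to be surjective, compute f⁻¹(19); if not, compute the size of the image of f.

Since 31 is prime, the nonzero elements of ℤ_{31} form a cyclic group of order 30.
As gcd(19, 30) = 1, raising to the 19th power is a bijection on this group: if s^19 ≡ t^19 then (st^{−1})^19 = 1, and the only element of order dividing gcd(19, 30) = 1 is 1, so s = t.
With f(0) = 0 this makes f injective on all of ℤ_{31}, hence bijective (finite equal-size domain and codomain). In particular f is surjective.
Since f is surjective, we find the preimage of 19. The inverse of x ↦ x^19 on (ℤ_{31})^× is x ↦ x^19, because 19·19 = 361 = 12·30 + 1 ≡ 1 (mod 30) and x^{30} = 1 for x ≠ 0 (Fermat). So f⁻¹(19) = 19^19 mod 31.
Repeated squaring mod 31: 19^1 ≡ 19, 19^2 ≡ 19² = 361 ≡ 20, 19^4 ≡ 20² = 400 ≡ 28, 19^8 ≡ 28² = 784 ≡ 9, 19^16 ≡ 9² = 81 ≡ 19. Since 19 = 16 + 2 + 1, 19^19 ≡ 19·20·19: 19·20 = 380 ≡ 8, then 8·19 = 152 ≡ 28. So 19^19 ≡ 28 (mod 31).
Hence f⁻¹(19) = 28.

28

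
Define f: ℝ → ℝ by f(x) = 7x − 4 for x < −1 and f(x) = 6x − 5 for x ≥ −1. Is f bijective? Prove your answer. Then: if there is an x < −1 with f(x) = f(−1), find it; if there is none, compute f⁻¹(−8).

-1/2

Both pieces are strictly increasing (slopes 7 and 6), so each is injective on its own interval.
The left piece maps (−∞, −1) onto (−∞, −11); the right piece maps [−1, ∞) onto [−11, ∞).
Since −11 = −11, the images partition ℝ: f is injective and surjective, hence bijective.
Because the two images are disjoint, no x < −1 has f(x) = f(−1), so we compute f⁻¹(−8): −8 lies in [−11, ∞), so solve 6x − 5 = −8: x = (−8 + 5)/6 = −1/2.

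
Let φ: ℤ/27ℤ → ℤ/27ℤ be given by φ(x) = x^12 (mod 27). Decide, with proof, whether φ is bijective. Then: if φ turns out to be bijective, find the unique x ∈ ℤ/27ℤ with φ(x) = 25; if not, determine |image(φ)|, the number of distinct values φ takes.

φ(0) = 0^12 = 0.
φ(3): Repeated squaring mod 27: 3^1 ≡ 3, 3^2 ≡ 3² = 9, 3^4 ≡ 9² = 81 ≡ 0, 3^8 ≡ 0² = 0. Since 12 = 8 + 4, 3^12 ≡ 0·0: 0·0 = 0. So 3^12 ≡ 0 (mod 27).
So φ(0) = φ(3) = 0 while 0 ≠ 3, therefore φ is not injective, hence not bijective.
Since φ is not bijective, we determine |image(φ)|. Computing x^12 mod 27 for each x (by repeated squaring, reducing mod 27 at every step), the values φ(0), φ(1), …, φ(26) are: 0, 1, 19, 0, 10, 10, 0, 19, 1, 0, 1, 19, 0, 10, 10, 0, 19, 1, 0, 1, 19, 0, 10, 10, 0, 19, 1.
The distinct values are {0, 1, 10, 19}; there are 4 of them.

4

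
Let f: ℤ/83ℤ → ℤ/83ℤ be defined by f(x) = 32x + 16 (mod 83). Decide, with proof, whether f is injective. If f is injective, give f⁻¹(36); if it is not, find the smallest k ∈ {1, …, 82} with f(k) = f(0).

11

By definition, f is injective if f(s) = f(t) implies s = t.
Suppose f(s) = f(t) in ℤ/83ℤ. Then 32s + 16 ≡ 32t + 16 (mod 83), therefore 32(s − t) ≡ 0 (mod 83).
Since gcd(32, 83) = 1, 32 is invertible modulo 83, so s − t ≡ 0 (mod 83), i.e. s = t.
Thus f is injective.
We now compute 32⁻¹ mod 83 explicitly. Euclid's algorithm: 83 = 2·32 + 19, 32 = 1·19 + 13, 19 = 1·13 + 6, 13 = 2·6 + 1; back-substituting gives 1 = 13·32 − 5·83, so 32⁻¹ ≡ 13 (mod 83).
Since f is injective, we compute f⁻¹(36): solve 32x + 16 ≡ 36 (mod 83), i.e. 32x ≡ 20 (mod 83).
Multiplying by 32⁻¹ = 13 gives x ≡ 13·20 = 260 = 3·83 + 11 ≡ 11 (mod 83).
Check: f(11) = 32·11 + 16 = 368 = 4·83 + 36 ≡ 36 (mod 83).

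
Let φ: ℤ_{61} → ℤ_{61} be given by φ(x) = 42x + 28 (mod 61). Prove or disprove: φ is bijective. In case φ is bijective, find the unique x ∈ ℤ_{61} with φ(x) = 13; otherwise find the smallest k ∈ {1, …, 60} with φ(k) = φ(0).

If φ(u) = φ(v), then 42u ≡ 42v (mod 61). Because gcd(42, 61) = 1, we may cancel 42 to get u ≡ v (mod 61).
We now compute 42⁻¹ mod 61 explicitly. Euclid's algorithm: 61 = 1·42 + 19, 42 = 2·19 + 4, 19 = 4·4 + 3, 4 = 1·3 + 1; back-substituting gives 1 = 16·42 − 11·61, so 42⁻¹ ≡ 16 (mod 61).
For any y ∈ ℤ_{61}, x = 16(y − 28) mod 61 satisfies φ(x) = 42·16(y − 28) + 28 ≡ y (since 42·16 ≡ 1 mod 61). So every y has a preimage.
Hence φ is bijective.
Since φ is bijective, we find φ⁻¹(13): we need 42x ≡ 13 − 28 ≡ 46 (mod 61). Using 42⁻¹ = 16: x ≡ 16·46 = 736 = 12·61 + 4, so x = 4.
Check: φ(4) = 42·4 + 28 = 196 = 3·61 + 13 ≡ 13 (mod 61).

4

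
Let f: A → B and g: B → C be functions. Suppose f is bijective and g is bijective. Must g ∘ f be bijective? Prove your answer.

Injectivity: if g(f(u)) = g(f(v)) then f(u) = f(v) (g injective) so u = v (f injective).
Surjectivity: for c ∈ C pick b with g(b) = c, then a with f(a) = b; then (g ∘ f)(a) = c.
So g ∘ f is bijective.

bijective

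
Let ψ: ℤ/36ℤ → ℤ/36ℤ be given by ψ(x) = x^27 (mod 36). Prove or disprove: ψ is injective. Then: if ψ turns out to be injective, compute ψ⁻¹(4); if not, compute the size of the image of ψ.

9

ψ(0) = 0^27 = 0.
ψ(6): Repeated squaring mod 36: 6^1 ≡ 6, 6^2 ≡ 6² = 36 ≡ 0, 6^4 ≡ 0² = 0, 6^8 ≡ 0² = 0, 6^16 ≡ 0² = 0. Since 27 = 16 + 8 + 2 + 1, 6^27 ≡ 0·0·0·6: 0·0 = 0, then 0·0 = 0, then 0·6 = 0. So 6^27 ≡ 0 (mod 36).
So ψ(0) = ψ(6) = 0 while 0 ≠ 6, therefore ψ is not injective.
Since ψ is not injective, we determine |image(ψ)|. Computing x^27 mod 36 for each x (by repeated squaring, reducing mod 36 at every step), the values ψ(0), ψ(1), …, ψ(35) are: 0, 1, 8, 27, 28, 17, 0, 19, 8, 9, 28, 35, 0, 1, 8, 27, 28, 17, 0, 19, 8, 9, 28, 35, 0, 1, 8, 27, 28, 17, 0, 19, 8, 9, 28, 35.
The distinct values are {0, 1, 8, 9, 17, 19, 27, 28, 35}; there are 9 of them.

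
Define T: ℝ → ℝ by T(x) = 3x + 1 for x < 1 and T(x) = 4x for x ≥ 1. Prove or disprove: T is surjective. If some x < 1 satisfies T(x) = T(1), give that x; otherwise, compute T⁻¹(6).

3/2

Both pieces are strictly increasing (slopes 3 and 4), so each is injective on its own interval.
The left piece maps (−∞, 1) onto (−∞, 4); the right piece maps [1, ∞) onto [4, ∞).
These images together cover ℝ, so T is surjective.
Because the two images are disjoint, no x < 1 has T(x) = T(1), so we compute T⁻¹(6): 6 lies in [4, ∞), so solve 4x = 6: x = (6 − 0)/4 = 3/2.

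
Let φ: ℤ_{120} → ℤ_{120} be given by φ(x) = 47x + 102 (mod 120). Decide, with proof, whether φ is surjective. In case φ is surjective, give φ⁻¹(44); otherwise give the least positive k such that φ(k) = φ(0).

By definition, φ is surjective if every y in the codomain equals φ(x) for some x in the domain.
Since gcd(47, 120) = 1, 47 is invertible modulo 120. Euclid's algorithm: 120 = 2·47 + 26, 47 = 1·26 + 21, 26 = 1·21 + 5, 21 = 4·5 + 1; back-substituting gives 1 = 23·47 − 9·120, so 47⁻¹ ≡ 23 (mod 120).
For any y ∈ ℤ_{120}, x = 23(y − 102) mod 120 satisfies φ(x) = 47·23(y − 102) + 102 ≡ y (since 47·23 ≡ 1 mod 120). So every y has a preimage.
So φ is surjective.
Since φ is surjective, we compute φ⁻¹(44): solve 47x + 102 ≡ 44 (mod 120), i.e. 47x ≡ 62 (mod 120).
Multiplying by 47⁻¹ = 23 gives x ≡ 23·62 = 1426 = 11·120 + 106 ≡ 106 (mod 120).
Check: φ(106) = 47·106 + 102 = 5084 = 42·120 + 44 ≡ 44 (mod 120).

106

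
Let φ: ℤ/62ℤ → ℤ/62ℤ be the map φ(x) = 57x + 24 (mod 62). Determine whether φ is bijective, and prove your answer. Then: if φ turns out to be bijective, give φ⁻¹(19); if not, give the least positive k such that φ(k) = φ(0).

By definition, injectivity means: for all s, t in the domain, φ(s) = φ(t) implies s = t.
If φ(s) = φ(t), then 57s ≡ 57t (mod 62). Because gcd(57, 62) = 1, we may cancel 57 to get s ≡ t (mod 62).
We now compute 57⁻¹ mod 62 explicitly. Euclid's algorithm: 62 = 1·57 + 5, 57 = 11·5 + 2, 5 = 2·2 + 1; back-substituting gives 1 = 37·57 − 34·62, so 57⁻¹ ≡ 37 (mod 62).
Then y ↦ 37(y − 24) is a two-sided inverse to φ, so every y ∈ ℤ/62ℤ has a preimage.
Hence φ is bijective.
Since φ is bijective, we compute φ⁻¹(19): solve 57x + 24 ≡ 19 (mod 62), i.e. 57x ≡ 57 (mod 62).
Multiplying by 57⁻¹ = 37 gives x ≡ 37·57 = 2109 = 34·62 + 1 ≡ 1 (mod 62).
Check: φ(1) = 57·1 + 24 = 81 = 1·62 + 19 ≡ 19 (mod 62).

1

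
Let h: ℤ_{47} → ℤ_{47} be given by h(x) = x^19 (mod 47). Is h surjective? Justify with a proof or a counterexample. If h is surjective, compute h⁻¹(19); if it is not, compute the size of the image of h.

26

Since 47 is prime, the nonzero elements of ℤ_{47} form a cyclic group of order 46.
As gcd(19, 46) = 1, raising to the 19th power is a bijection on this group: if a^19 ≡ b^19 then (ab^{−1})^19 = 1, and the only element of order dividing gcd(19, 46) = 1 is 1, so a = b.
With h(0) = 0 this makes h injective on all of ℤ_{47}, hence bijective (finite equal-size domain and codomain). In particular h is surjective.
Since h is surjective, we find the preimage of 19. The inverse of x ↦ x^19 on (ℤ_{47})^× is x ↦ x^17, because 19·17 = 323 = 7·46 + 1 ≡ 1 (mod 46) and x^{46} = 1 for x ≠ 0 (Fermat). So h⁻¹(19) = 19^17 mod 47.
Repeated squaring mod 47: 19^1 ≡ 19, 19^2 ≡ 19² = 361 ≡ 32, 19^4 ≡ 32² = 1024 ≡ 37, 19^8 ≡ 37² = 1369 ≡ 6, 19^16 ≡ 6² = 36. Since 17 = 16 + 1, 19^17 ≡ 36·19: 36·19 = 684 ≡ 26. So 19^17 ≡ 26 (mod 47).
Hence h⁻¹(19) = 26.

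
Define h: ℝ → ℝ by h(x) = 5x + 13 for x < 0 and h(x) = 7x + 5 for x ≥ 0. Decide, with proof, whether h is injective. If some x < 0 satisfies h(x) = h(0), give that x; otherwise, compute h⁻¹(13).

-8/5

Both pieces are strictly increasing (slopes 5 and 7), so each is injective on its own interval.
The left piece maps (−∞, 0) onto (−∞, 13); the right piece maps [0, ∞) onto [5, ∞).
These images overlap. In particular h(0) = 5 (right piece), and solving 5x + 13 = 5 on the left piece gives x = −8/5 < 0.
So h(−8/5) = h(0) with −8/5 ≠ 0, and h is not injective. This x = −8/5 is the requested value below 0.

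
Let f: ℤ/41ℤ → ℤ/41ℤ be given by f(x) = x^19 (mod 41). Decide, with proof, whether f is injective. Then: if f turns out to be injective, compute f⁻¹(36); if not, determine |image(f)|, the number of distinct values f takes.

8

Since 41 is prime, the nonzero elements of ℤ/41ℤ form a cyclic group of order 40.
As gcd(19, 40) = 1, raising to the 19th power is a bijection on this group: if a^19 ≡ b^19 then (ab^{−1})^19 = 1, and the only element of order dividing gcd(19, 40) = 1 is 1, so a = b.
With f(0) = 0 this makes f injective on all of ℤ/41ℤ, hence bijective (finite equal-size domain and codomain). In particular f is injective.
Since f is injective, we find the preimage of 36. The inverse of x ↦ x^19 on (ℤ/41ℤ)^× is x ↦ x^19, because 19·19 = 361 = 9·40 + 1 ≡ 1 (mod 40) and x^{40} = 1 for x ≠ 0 (Fermat). So f⁻¹(36) = 36^19 mod 41.
Repeated squaring mod 41: 36^1 ≡ 36, 36^2 ≡ 36² = 1296 ≡ 25, 36^4 ≡ 25² = 625 ≡ 10, 36^8 ≡ 10² = 100 ≡ 18, 36^16 ≡ 18² = 324 ≡ 37. Since 19 = 16 + 2 + 1, 36^19 ≡ 37·25·36: 37·25 = 925 ≡ 23, then 23·36 = 828 ≡ 8. So 36^19 ≡ 8 (mod 41).
Hence f⁻¹(36) = 8.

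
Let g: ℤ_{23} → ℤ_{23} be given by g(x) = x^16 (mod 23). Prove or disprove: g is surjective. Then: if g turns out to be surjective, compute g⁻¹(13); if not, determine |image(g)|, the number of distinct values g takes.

12

g(11): Repeated squaring mod 23: 11^1 ≡ 11, 11^2 ≡ 11² = 121 ≡ 6, 11^4 ≡ 6² = 36 ≡ 13, 11^8 ≡ 13² = 169 ≡ 8, 11^16 ≡ 8² = 64 ≡ 18. So 11^16 ≡ 18 (mod 23).
g(12): Repeated squaring mod 23: 12^1 ≡ 12, 12^2 ≡ 12² = 144 ≡ 6, 12^4 ≡ 6² = 36 ≡ 13, 12^8 ≡ 13² = 169 ≡ 8, 12^16 ≡ 8² = 64 ≡ 18. So 12^16 ≡ 18 (mod 23).
So g(11) = g(12) = 18 while 11 ≠ 12, thus g is not injective.
A non-injective map from the 23-element set ℤ_{23} to itself takes at most 22 distinct values, so it cannot be surjective. So g is not surjective.
Since g is not surjective, we determine |image(g)|. Computing x^16 mod 23 for each x (by repeated squaring, reducing mod 23 at every step), the values g(0), g(1), …, g(22) are: 0, 1, 9, 13, 12, 3, 2, 6, 16, 8, 4, 18, 18, 4, 8, 16, 6, 2, 3, 12, 13, 9, 1.
The distinct values are {0, 1, 2, 3, 4, 6, 8, 9, 12, 13, 16, 18}; there are 12 of them.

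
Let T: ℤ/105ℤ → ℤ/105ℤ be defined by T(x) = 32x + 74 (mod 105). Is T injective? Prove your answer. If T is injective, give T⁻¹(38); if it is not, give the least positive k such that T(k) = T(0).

12

If T(a) = T(b), then 32a ≡ 32b (mod 105). Because gcd(32, 105) = 1, we may cancel 32 to get a ≡ b (mod 105).
So T is injective.
We now compute 32⁻¹ mod 105 explicitly. Euclid's algorithm: 105 = 3·32 + 9, 32 = 3·9 + 5, 9 = 1·5 + 4, 5 = 1·4 + 1; back-substituting gives 1 = 23·32 − 7·105, so 32⁻¹ ≡ 23 (mod 105).
Since T is injective, we compute T⁻¹(38): solve 32x + 74 ≡ 38 (mod 105), i.e. 32x ≡ 69 (mod 105).
Multiplying by 32⁻¹ = 23 gives x ≡ 23·69 = 1587 = 15·105 + 12 ≡ 12 (mod 105).
Check: T(12) = 32·12 + 74 = 458 = 4·105 + 38 ≡ 38 (mod 105).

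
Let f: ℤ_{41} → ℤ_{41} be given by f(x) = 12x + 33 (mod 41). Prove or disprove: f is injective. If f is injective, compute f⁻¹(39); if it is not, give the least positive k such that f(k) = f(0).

21

By definition, f is injective when f(u) = f(v) forces u = v.
If f(u) = f(v), then 12u ≡ 12v (mod 41). Because gcd(12, 41) = 1, we may cancel 12 to get u ≡ v (mod 41).
Thus f is injective.
We now compute 12⁻¹ mod 41 explicitly. Euclid's algorithm: 41 = 3·12 + 5, 12 = 2·5 + 2, 5 = 2·2 + 1; back-substituting gives 1 = 24·12 − 7·41, so 12⁻¹ ≡ 24 (mod 41).
Since f is injective, we find f⁻¹(39): we need 12x ≡ 39 − 33 ≡ 6 (mod 41). Using 12⁻¹ = 24: x ≡ 24·6 = 144 = 3·41 + 21, so x = 21.
Check: f(21) = 12·21 + 33 = 285 = 6·41 + 39 ≡ 39 (mod 41).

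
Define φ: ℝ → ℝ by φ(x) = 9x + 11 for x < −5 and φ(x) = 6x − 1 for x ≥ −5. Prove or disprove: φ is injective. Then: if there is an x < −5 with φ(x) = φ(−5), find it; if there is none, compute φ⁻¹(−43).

-6

Both pieces are strictly increasing (slopes 9 and 6), so each is injective on its own interval.
The left piece maps (−∞, −5) onto (−∞, −34); the right piece maps [−5, ∞) onto [−31, ∞).
These images are disjoint, so no value is attained by both pieces. Therefore φ is injective.
Because the two images are disjoint, no x < −5 has φ(x) = φ(−5), so we compute φ⁻¹(−43): −43 lies in (−∞, −34), so solve 9x + 11 = −43: x = (−43 − 11)/9 = −6.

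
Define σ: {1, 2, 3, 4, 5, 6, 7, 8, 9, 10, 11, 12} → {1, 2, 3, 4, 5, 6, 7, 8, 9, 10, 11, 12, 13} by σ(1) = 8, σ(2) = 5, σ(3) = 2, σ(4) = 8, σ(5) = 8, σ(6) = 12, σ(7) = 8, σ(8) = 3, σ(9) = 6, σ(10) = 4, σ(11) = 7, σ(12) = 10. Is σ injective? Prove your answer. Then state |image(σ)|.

σ(1) = 8 = σ(4) with 1 ≠ 4, so σ is not injective.
The image of σ is {2, 3, 4, 5, 6, 7, 8, 10, 12}, which has 9 elements.

9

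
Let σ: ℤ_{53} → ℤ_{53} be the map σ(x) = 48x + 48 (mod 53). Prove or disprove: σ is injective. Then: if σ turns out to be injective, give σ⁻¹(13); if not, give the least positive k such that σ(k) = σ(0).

7

Recall that σ is injective if σ(a) = σ(b) implies a = b.
Suppose σ(a) = σ(b) in ℤ_{53}. Then 48a + 48 ≡ 48b + 48 (mod 53), therefore 48(a − b) ≡ 0 (mod 53).
Since gcd(48, 53) = 1, 48 is invertible modulo 53, hence a − b ≡ 0 (mod 53), i.e. a = b.
So σ is injective.
We now compute 48⁻¹ mod 53 explicitly. Euclid's algorithm: 53 = 1·48 + 5, 48 = 9·5 + 3, 5 = 1·3 + 2, 3 = 1·2 + 1; back-substituting gives 1 = 21·48 − 19·53, so 48⁻¹ ≡ 21 (mod 53).
Since σ is injective, we compute σ⁻¹(13): solve 48x + 48 ≡ 13 (mod 53), i.e. 48x ≡ 18 (mod 53).
Multiplying by 48⁻¹ = 21 gives x ≡ 21·18 = 378 = 7·53 + 7 ≡ 7 (mod 53).
Check: σ(7) = 48·7 + 48 = 384 = 7·53 + 13 ≡ 13 (mod 53).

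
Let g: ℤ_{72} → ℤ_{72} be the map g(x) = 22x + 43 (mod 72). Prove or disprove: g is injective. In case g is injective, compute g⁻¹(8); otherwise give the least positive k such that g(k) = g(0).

We have gcd(22, 72) = 2 > 1. Taking x_1 = 0 and x_2 = 36: g(0) = 43 and g(36) = 22·36 + 43 = 835 ≡ 43 (mod 72).
So g(0) = g(36) while 0 ≠ 36, thus g is not injective.
Since g is not injective, we find the least positive k with g(k) = g(0): this means 22k ≡ 0 (mod 72), i.e. 72 ∣ 22k. Since gcd(22, 72) = 2, dividing through by 2 this holds exactly when 36 ∣ 11k, and as gcd(11, 36) = 1, exactly when 36 ∣ k.
The smallest positive such k is 36.

36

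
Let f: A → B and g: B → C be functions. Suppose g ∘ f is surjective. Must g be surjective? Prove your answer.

surjective

Let c ∈ C. Since g ∘ f is surjective, some a ∈ A has g(f(a)) = c. Then b = f(a) ∈ B satisfies g(b) = c. So g is surjective.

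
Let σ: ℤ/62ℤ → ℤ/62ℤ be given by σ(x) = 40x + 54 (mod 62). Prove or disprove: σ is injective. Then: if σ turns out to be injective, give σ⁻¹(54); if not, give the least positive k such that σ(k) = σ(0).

We have gcd(40, 62) = 2 > 1. Taking a = 0 and b = 31: σ(0) = 54 and σ(31) = 40·31 + 54 = 1294 ≡ 54 (mod 62).
So σ(0) = σ(31) while 0 ≠ 31, thus σ is not injective.
Since σ is not injective, we find the least positive k with σ(k) = σ(0): this means 40k ≡ 0 (mod 62), i.e. 62 ∣ 40k. Since gcd(40, 62) = 2, dividing through by 2 this holds exactly when 31 ∣ 20k, and as gcd(20, 31) = 1, exactly when 31 ∣ k.
The smallest positive such k is 31.

31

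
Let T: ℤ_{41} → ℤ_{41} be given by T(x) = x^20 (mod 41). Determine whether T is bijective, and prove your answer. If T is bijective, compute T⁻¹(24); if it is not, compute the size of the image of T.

T(1) = 1^20 = 1.
T(2): Repeated squaring mod 41: 2^1 ≡ 2, 2^2 ≡ 2² = 4, 2^4 ≡ 4² = 16, 2^8 ≡ 16² = 256 ≡ 10, 2^16 ≡ 10² = 100 ≡ 18. Since 20 = 16 + 4, 2^20 ≡ 18·16: 18·16 = 288 ≡ 1. So 2^20 ≡ 1 (mod 41).
So T(1) = T(2) = 1 while 1 ≠ 2, thus T is not injective, hence not bijective.
Since T is not bijective, we determine |image(T)|. Computing x^20 mod 41 for each x (by repeated squaring, reducing mod 41 at every step), the values T(0), T(1), …, T(40) are: 0, 1, 1, 40, 1, 1, 40, 40, 1, 1, 1, 40, 40, 40, 40, 40, 1, 40, 1, 40, 1, 1, 40, 1, 40, 1, 40, 40, 40, 40, 40, 1, 1, 1, 40, 40, 1, 1, 40, 1, 1.
The distinct values are {0, 1, 40}; there are 3 of them.

3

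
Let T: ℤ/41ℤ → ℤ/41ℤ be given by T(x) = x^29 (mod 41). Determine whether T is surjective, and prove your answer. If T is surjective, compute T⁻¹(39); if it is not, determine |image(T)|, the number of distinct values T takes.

21

Since 41 is prime, the nonzero elements of ℤ/41ℤ form a cyclic group of order 40.
As gcd(29, 40) = 1, raising to the 29th power is a bijection on this group: if a^29 ≡ b^29 then (ab^{−1})^29 = 1, and the only element of order dividing gcd(29, 40) = 1 is 1, so a = b.
With T(0) = 0 this makes T injective on all of ℤ/41ℤ, hence bijective (finite equal-size domain and codomain). In particular T is surjective.
Since T is surjective, we find the preimage of 39. The inverse of x ↦ x^29 on (ℤ/41ℤ)^× is x ↦ x^29, because 29·29 = 841 = 21·40 + 1 ≡ 1 (mod 40) and x^{40} = 1 for x ≠ 0 (Fermat). So T⁻¹(39) = 39^29 mod 41.
Repeated squaring mod 41: 39^1 ≡ 39, 39^2 ≡ 39² = 1521 ≡ 4, 39^4 ≡ 4² = 16, 39^8 ≡ 16² = 256 ≡ 10, 39^16 ≡ 10² = 100 ≡ 18. Since 29 = 16 + 8 + 4 + 1, 39^29 ≡ 18·10·16·39: 18·10 = 180 ≡ 16, then 16·16 = 256 ≡ 10, then 10·39 = 390 ≡ 21. So 39^29 ≡ 21 (mod 41).
Hence T⁻¹(39) = 21.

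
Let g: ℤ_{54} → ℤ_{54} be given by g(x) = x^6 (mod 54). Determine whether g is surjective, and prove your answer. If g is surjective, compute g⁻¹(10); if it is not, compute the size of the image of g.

8

g(0) = 0^6 = 0.
g(6): Repeated squaring mod 54: 6^1 ≡ 6, 6^2 ≡ 6² = 36, 6^4 ≡ 36² = 1296 ≡ 0. Since 6 = 4 + 2, 6^6 ≡ 0·36: 0·36 = 0. So 6^6 ≡ 0 (mod 54).
So g(0) = g(6) = 0 while 0 ≠ 6, therefore g is not injective.
A non-injective map from the 54-element set ℤ_{54} to itself takes at most 53 distinct values, so it cannot be surjective. Hence g is not surjective.
Since g is not surjective, we determine |image(g)|. Computing x^6 mod 54 for each x (by repeated squaring, reducing mod 54 at every step), the values g(0), g(1), …, g(53) are: 0, 1, 10, 27, 46, 19, 0, 37, 28, 27, 28, 37, 0, 19, 46, 27, 10, 1, 0, 1, 10, 27, 46, 19, 0, 37, 28, 27, 28, 37, 0, 19, 46, 27, 10, 1, 0, 1, 10, 27, 46, 19, 0, 37, 28, 27, 28, 37, 0, 19, 46, 27, 10, 1.
The distinct values are {0, 1, 10, 19, 27, 28, 37, 46}; there are 8 of them.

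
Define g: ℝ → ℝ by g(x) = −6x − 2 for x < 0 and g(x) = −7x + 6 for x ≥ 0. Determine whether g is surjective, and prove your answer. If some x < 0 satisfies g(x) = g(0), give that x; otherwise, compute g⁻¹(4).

Both pieces are strictly decreasing (slopes −6 and −7), so each is injective on its own interval.
The left piece maps (−∞, 0) onto (−2, ∞); the right piece maps [0, ∞) onto (−∞, 6].
The union (−2, ∞) ∪ (−∞, 6] covers ℝ, so g is surjective.
For the follow-up: the images overlap, so an x < 0 with g(x) = g(0) exists. g(0) = 6; solving −6x − 2 = 6 for x < 0 gives x = (6 + 2)/(−6) = −4/3.

-4/3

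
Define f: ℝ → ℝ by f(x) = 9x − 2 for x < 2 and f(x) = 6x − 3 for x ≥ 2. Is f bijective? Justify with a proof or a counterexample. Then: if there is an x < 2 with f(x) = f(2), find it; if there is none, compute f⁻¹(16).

11/9

Both pieces are strictly increasing (slopes 9 and 6), so each is injective on its own interval.
The left piece maps (−∞, 2) onto (−∞, 16); the right piece maps [2, ∞) onto [9, ∞).
These images overlap. In particular f(2) = 9 (right piece), and solving 9x − 2 = 9 on the left piece gives x = 11/9 < 2.
So f(11/9) = f(2) with 11/9 ≠ 2, and f is not injective, hence not bijective. This x = 11/9 is the requested value below 2.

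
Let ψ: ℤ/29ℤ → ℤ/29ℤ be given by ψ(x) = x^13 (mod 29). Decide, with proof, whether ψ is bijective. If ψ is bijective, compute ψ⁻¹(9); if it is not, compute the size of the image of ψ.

13

Since 29 is prime, the nonzero elements of ℤ/29ℤ form a cyclic group of order 28.
As gcd(13, 28) = 1, raising to the 13th power is a bijection on this group: if a^13 ≡ b^13 then (ab^{−1})^13 = 1, and the only element of order dividing gcd(13, 28) = 1 is 1, so a = b.
With ψ(0) = 0 this makes ψ injective on all of ℤ/29ℤ, hence bijective (finite equal-size domain and codomain). In particular ψ is bijective.
Since ψ is bijective, we find the preimage of 9. The inverse of x ↦ x^13 on (ℤ/29ℤ)^× is x ↦ x^13, because 13·13 = 169 = 6·28 + 1 ≡ 1 (mod 28) and x^{28} = 1 for x ≠ 0 (Fermat). So ψ⁻¹(9) = 9^13 mod 29.
Repeated squaring mod 29: 9^1 ≡ 9, 9^2 ≡ 9² = 81 ≡ 23, 9^4 ≡ 23² = 529 ≡ 7, 9^8 ≡ 7² = 49 ≡ 20. Since 13 = 8 + 4 + 1, 9^13 ≡ 20·7·9: 20·7 = 140 ≡ 24, then 24·9 = 216 ≡ 13. So 9^13 ≡ 13 (mod 29).
Hence ψ⁻¹(9) = 13.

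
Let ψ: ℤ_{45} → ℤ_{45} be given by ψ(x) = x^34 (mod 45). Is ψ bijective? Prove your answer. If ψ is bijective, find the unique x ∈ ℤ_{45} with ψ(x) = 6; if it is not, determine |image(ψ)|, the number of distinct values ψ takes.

ψ(2): Repeated squaring mod 45: 2^1 ≡ 2, 2^2 ≡ 2² = 4, 2^4 ≡ 4² = 16, 2^8 ≡ 16² = 256 ≡ 31, 2^16 ≡ 31² = 961 ≡ 16, 2^32 ≡ 16² = 256 ≡ 31. Since 34 = 32 + 2, 2^34 ≡ 31·4: 31·4 = 124 ≡ 34. So 2^34 ≡ 34 (mod 45).
ψ(7): Repeated squaring mod 45: 7^1 ≡ 7, 7^2 ≡ 7² = 49 ≡ 4, 7^4 ≡ 4² = 16, 7^8 ≡ 16² = 256 ≡ 31, 7^16 ≡ 31² = 961 ≡ 16, 7^32 ≡ 16² = 256 ≡ 31. Since 34 = 32 + 2, 7^34 ≡ 31·4: 31·4 = 124 ≡ 34. So 7^34 ≡ 34 (mod 45).
So ψ(2) = ψ(7) = 34 while 2 ≠ 7, therefore ψ is not injective, hence not bijective.
Since ψ is not bijective, we determine |image(ψ)|. Computing x^34 mod 45 for each x (by repeated squaring, reducing mod 45 at every step), the values ψ(0), ψ(1), …, ψ(44) are: 0, 1, 34, 9, 31, 40, 36, 34, 19, 36, 10, 16, 9, 4, 31, 0, 16, 19, 9, 1, 25, 36, 4, 4, 36, 25, 1, 9, 19, 16, 0, 31, 4, 9, 16, 10, 36, 19, 34, 36, 40, 31, 9, 34, 1.
The distinct values are {0, 1, 4, 9, 10, 16, 19, 25, 31, 34, 36, 40}; there are 12 of them.

12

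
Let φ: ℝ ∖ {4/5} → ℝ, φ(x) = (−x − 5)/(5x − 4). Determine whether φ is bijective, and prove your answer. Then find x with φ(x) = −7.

If φ(x) = −1/5, cross-multiplying gives 5(−x − 5) = −1(5x − 4), which simplifies to −25 = 4 — false.  So −1/5 has no preimage and φ is not surjective.
So φ is not bijective.
Solving φ(x) = −7: cross-multiplying gives −x − 5 = −7(5x − 4), which rearranges to 34x = 33, so x = 33/34.

33/34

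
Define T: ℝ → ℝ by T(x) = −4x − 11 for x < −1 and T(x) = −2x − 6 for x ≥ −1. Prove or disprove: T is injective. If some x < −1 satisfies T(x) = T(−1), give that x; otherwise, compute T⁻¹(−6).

-7/4

Both pieces are strictly decreasing (slopes −4 and −2), so each is injective on its own interval.
The left piece maps (−∞, −1) onto (−7, ∞); the right piece maps [−1, ∞) onto (−∞, −4].
These images overlap. In particular T(−1) = −4 (right piece), and solving −4x − 11 = −4 on the left piece gives x = −7/4 < −1.
So T(−7/4) = T(−1) with −7/4 ≠ −1, and T is not injective. This x = −7/4 is the requested value below −1.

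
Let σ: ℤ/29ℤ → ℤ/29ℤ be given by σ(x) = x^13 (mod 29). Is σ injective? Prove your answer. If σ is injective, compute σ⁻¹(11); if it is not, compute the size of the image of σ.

21

Since 29 is prime, the nonzero elements of ℤ/29ℤ form a cyclic group of order 28.
As gcd(13, 28) = 1, raising to the 13th power is a bijection on this group: if s^13 ≡ t^13 then (st^{−1})^13 = 1, and the only element of order dividing gcd(13, 28) = 1 is 1, so s = t.
With σ(0) = 0 this makes σ injective on all of ℤ/29ℤ, hence bijective (finite equal-size domain and codomain). In particular σ is injective.
Since σ is injective, we find the preimage of 11. The inverse of x ↦ x^13 on (ℤ/29ℤ)^× is x ↦ x^13, because 13·13 = 169 = 6·28 + 1 ≡ 1 (mod 28) and x^{28} = 1 for x ≠ 0 (Fermat). So σ⁻¹(11) = 11^13 mod 29.
Repeated squaring mod 29: 11^1 ≡ 11, 11^2 ≡ 11² = 121 ≡ 5, 11^4 ≡ 5² = 25, 11^8 ≡ 25² = 625 ≡ 16. Since 13 = 8 + 4 + 1, 11^13 ≡ 16·25·11: 16·25 = 400 ≡ 23, then 23·11 = 253 ≡ 21. So 11^13 ≡ 21 (mod 29).
Hence σ⁻¹(11) = 21.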